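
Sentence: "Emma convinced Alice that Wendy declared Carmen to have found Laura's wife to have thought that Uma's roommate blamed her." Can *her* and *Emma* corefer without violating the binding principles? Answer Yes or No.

*Emma* is an R-expression; Principle C requires it to be free (not bound by any c-commanding expression).
— her: object of the clause headed by 'blamed'; the pronoun does not c-command the R-expression — coreference allowed.

Yes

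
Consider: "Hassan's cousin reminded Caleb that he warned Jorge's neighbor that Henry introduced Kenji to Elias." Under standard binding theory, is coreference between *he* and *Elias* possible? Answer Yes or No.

No

*Elias* is an R-expression; Principle C requires it to be free (not bound by any c-commanding expression).
— he: subject of the clause headed by 'warned'; the pronoun c-commands the R-expression — coreference blocked (Principle C).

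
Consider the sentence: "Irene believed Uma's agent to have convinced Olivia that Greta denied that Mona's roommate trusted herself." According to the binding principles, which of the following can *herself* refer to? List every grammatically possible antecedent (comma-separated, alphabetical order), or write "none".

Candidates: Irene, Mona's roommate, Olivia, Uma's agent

Mona's roommate

*herself* is a reflexive; Principle A requires it to be bound within its binding domain — the clause headed by 'trusted'.
— Irene: subject of the matrix clause; c-commands the reflexive but lies outside its binding domain — cannot bind it (Principle A).
— Mona's roommate: subject of the clause headed by 'trusted'; c-commands the reflexive within its binding domain — allowed (Principle A).
— Olivia: object of the clause headed by 'convinced'; c-commands the reflexive but lies outside its binding domain — cannot bind it (Principle A).
— Uma's agent: subject of the clause headed by 'convinced'; c-commands the reflexive but lies outside its binding domain — cannot bind it (Principle A).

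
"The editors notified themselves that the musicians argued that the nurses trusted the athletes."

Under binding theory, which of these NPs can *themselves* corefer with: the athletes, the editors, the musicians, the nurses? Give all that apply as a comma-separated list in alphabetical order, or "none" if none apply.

*themselves* is a reflexive; Principle A requires it to be bound within its binding domain — the matrix clause.
— the athletes: object of the clause headed by 'trusted'; does not c-command the reflexive — cannot bind it (Principle A).
— the editors: subject of the matrix clause; c-commands the reflexive within its binding domain — allowed (Principle A).
— the musicians: subject of the clause headed by 'argued'; does not c-command the reflexive — cannot bind it (Principle A).
— the nurses: subject of the clause headed by 'trusted'; does not c-command the reflexive — cannot bind it (Principle A).

the editors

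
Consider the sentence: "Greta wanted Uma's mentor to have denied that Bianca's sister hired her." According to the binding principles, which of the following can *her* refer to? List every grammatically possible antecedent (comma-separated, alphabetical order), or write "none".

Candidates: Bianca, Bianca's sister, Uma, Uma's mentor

*her* is a pronoun; Principle B requires it to be free in its binding domain — the clause headed by 'hired'.
— Bianca: possessor inside the subject DP of the clause headed by 'hired'; does not c-command the pronoun — Principle B does not apply; allowed.
— Bianca's sister: subject of the clause headed by 'hired'; c-commands the pronoun within its binding domain — blocked (Principle B).
— Uma: possessor inside the subject DP of the clause headed by 'denied'; does not c-command the pronoun — Principle B does not apply; allowed.
— Uma's mentor: subject of the clause headed by 'denied'; c-commands the pronoun but lies outside its binding domain — allowed.

Bianca, Uma, Uma's mentor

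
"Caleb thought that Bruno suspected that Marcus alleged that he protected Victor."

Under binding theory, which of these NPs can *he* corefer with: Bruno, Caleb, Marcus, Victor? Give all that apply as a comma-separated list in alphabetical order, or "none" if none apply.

Bruno, Caleb, Marcus

*he* is a pronoun; Principle B requires it to be free in its binding domain — the clause headed by 'protected'.
— Bruno: subject of the clause headed by 'suspected'; c-commands the pronoun but lies outside its binding domain — allowed.
— Caleb: subject of the matrix clause; c-commands the pronoun but lies outside its binding domain — allowed.
— Marcus: subject of the clause headed by 'alleged'; c-commands the pronoun but lies outside its binding domain — allowed.
— Victor: object of the clause headed by 'protected'; is c-commanded by the pronoun; coreference would bind this R-expression — blocked (Principle C).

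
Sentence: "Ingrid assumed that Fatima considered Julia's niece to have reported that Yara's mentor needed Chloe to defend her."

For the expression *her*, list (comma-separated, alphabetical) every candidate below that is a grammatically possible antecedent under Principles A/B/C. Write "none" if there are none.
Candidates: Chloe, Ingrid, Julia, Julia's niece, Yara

*her* is a pronoun; Principle B requires it to be free in its binding domain — the clause headed by 'defend'.
— Chloe: subject of the clause headed by 'defend'; c-commands the pronoun within its binding domain — blocked (Principle B).
— Ingrid: subject of the matrix clause; c-commands the pronoun but lies outside its binding domain — allowed.
— Julia: possessor inside the subject DP of the clause headed by 'reported'; does not c-command the pronoun — Principle B does not apply; allowed.
— Julia's niece: subject of the clause headed by 'reported'; c-commands the pronoun but lies outside its binding domain — allowed.
— Yara: possessor inside the subject DP of the clause headed by 'needed'; does not c-command the pronoun — Principle B does not apply; allowed.

Ingrid, Julia, Julia's niece, Yara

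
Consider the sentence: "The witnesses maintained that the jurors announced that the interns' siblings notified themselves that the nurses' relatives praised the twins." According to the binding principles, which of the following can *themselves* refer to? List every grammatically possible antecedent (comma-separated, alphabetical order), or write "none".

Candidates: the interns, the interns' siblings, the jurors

*themselves* is a reflexive; Principle A requires it to be bound within its binding domain — the clause headed by 'notified'.
— the interns: possessor inside the subject DP of the clause headed by 'notified'; does not c-command the reflexive — cannot bind it (Principle A).
— the interns' siblings: subject of the clause headed by 'notified'; c-commands the reflexive within its binding domain — allowed (Principle A).
— the jurors: subject of the clause headed by 'announced'; c-commands the reflexive but lies outside its binding domain — cannot bind it (Principle A).

the interns' siblings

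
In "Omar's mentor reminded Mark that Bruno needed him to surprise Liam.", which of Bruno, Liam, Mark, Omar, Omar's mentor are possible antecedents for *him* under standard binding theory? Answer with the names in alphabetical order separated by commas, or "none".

*him* is a pronoun; Principle B requires it to be free in its binding domain — the clause headed by 'needed'.
— Bruno: subject of the clause headed by 'needed'; c-commands the pronoun within its binding domain — blocked (Principle B).
— Liam: object of the clause headed by 'surprise'; is c-commanded by the pronoun; coreference would bind this R-expression — blocked (Principle C).
— Mark: object of the matrix clause; c-commands the pronoun but lies outside its binding domain — allowed.
— Omar: possessor inside the subject DP of the matrix clause; does not c-command the pronoun — Principle B does not apply; allowed.
— Omar's mentor: subject of the matrix clause; c-commands the pronoun but lies outside its binding domain — allowed.

Mark, Omar, Omar's mentor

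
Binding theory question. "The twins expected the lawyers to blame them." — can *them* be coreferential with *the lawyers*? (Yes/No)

No

*them* is a pronoun; Principle B requires it to be free in its binding domain — the clause headed by 'blame'.
— the lawyers: subject of the clause headed by 'blame'; c-commands the pronoun within its binding domain — blocked (Principle B).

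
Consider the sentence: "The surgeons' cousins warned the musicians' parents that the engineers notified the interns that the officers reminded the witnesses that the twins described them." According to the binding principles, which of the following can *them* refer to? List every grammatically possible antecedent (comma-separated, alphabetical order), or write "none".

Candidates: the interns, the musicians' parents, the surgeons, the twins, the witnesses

the interns, the musicians' parents, the surgeons, the witnesses

*them* is a pronoun; Principle B requires it to be free in its binding domain — the clause headed by 'described'.
— the interns: object of the clause headed by 'notified'; c-commands the pronoun but lies outside its binding domain — allowed.
— the musicians' parents: object of the matrix clause; c-commands the pronoun but lies outside its binding domain — allowed.
— the surgeons: possessor inside the subject DP of the matrix clause; does not c-command the pronoun — Principle B does not apply; allowed.
— the twins: subject of the clause headed by 'described'; c-commands the pronoun within its binding domain — blocked (Principle B).
— the witnesses: object of the clause headed by 'reminded'; c-commands the pronoun but lies outside its binding domain — allowed.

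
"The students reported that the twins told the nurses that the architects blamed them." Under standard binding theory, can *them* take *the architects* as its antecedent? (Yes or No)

No

*them* is a pronoun; Principle B requires it to be free in its binding domain — the clause headed by 'blamed'.
— the architects: subject of the clause headed by 'blamed'; c-commands the pronoun within its binding domain — blocked (Principle B).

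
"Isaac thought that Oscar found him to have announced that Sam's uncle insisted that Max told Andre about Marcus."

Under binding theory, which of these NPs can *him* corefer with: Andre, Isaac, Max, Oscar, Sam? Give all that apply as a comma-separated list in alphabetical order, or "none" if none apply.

*him* is a pronoun; Principle B requires it to be free in its binding domain — the clause headed by 'found'.
— Andre: object of the clause headed by 'told'; is c-commanded by the pronoun; coreference would bind this R-expression — blocked (Principle C).
— Isaac: subject of the matrix clause; c-commands the pronoun but lies outside its binding domain — allowed.
— Max: subject of the clause headed by 'told'; is c-commanded by the pronoun; coreference would bind this R-expression — blocked (Principle C).
— Oscar: subject of the clause headed by 'found'; c-commands the pronoun within its binding domain — blocked (Principle B).
— Sam: possessor inside the subject DP of the clause headed by 'insisted'; is c-commanded by the pronoun; coreference would bind this R-expression — blocked (Principle C).

Isaac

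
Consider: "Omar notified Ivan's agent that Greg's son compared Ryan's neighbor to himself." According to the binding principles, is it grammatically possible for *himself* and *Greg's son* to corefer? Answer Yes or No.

*himself* is a reflexive; Principle A requires it to be bound within its binding domain — the clause headed by 'compared'.
— Greg's son: subject of the clause headed by 'compared'; c-commands the reflexive within its binding domain — allowed (Principle A).

Yes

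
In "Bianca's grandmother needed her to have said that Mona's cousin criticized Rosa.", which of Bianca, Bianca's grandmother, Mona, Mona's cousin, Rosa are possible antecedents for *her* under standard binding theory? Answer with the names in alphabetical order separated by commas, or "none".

Bianca

*her* is a pronoun; Principle B requires it to be free in its binding domain — the matrix clause.
— Bianca: possessor inside the subject DP of the matrix clause; does not c-command the pronoun — Principle B does not apply; allowed.
— Bianca's grandmother: subject of the matrix clause; c-commands the pronoun within its binding domain — blocked (Principle B).
— Mona: possessor inside the subject DP of the clause headed by 'criticized'; is c-commanded by the pronoun; coreference would bind this R-expression — blocked (Principle C).
— Mona's cousin: subject of the clause headed by 'criticized'; is c-commanded by the pronoun; coreference would bind this R-expression — blocked (Principle C).
— Rosa: object of the clause headed by 'criticized'; is c-commanded by the pronoun; coreference would bind this R-expression — blocked (Principle C).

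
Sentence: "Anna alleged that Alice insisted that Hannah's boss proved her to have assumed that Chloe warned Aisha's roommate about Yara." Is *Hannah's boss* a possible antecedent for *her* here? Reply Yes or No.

No

*her* is a pronoun; Principle B requires it to be free in its binding domain — the clause headed by 'proved'.
— Hannah's boss: subject of the clause headed by 'proved'; c-commands the pronoun within its binding domain — blocked (Principle B).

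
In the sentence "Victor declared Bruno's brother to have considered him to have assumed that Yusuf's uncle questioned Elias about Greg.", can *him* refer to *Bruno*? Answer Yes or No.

Yes

*him* is a pronoun; Principle B requires it to be free in its binding domain — the clause headed by 'considered'.
— Bruno: possessor inside the subject DP of the clause headed by 'considered'; does not c-command the pronoun — Principle B does not apply; allowed.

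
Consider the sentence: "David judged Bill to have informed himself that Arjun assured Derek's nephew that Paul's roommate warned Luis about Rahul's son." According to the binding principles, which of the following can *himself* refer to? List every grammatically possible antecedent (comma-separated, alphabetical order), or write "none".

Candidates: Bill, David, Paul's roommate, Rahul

Bill

*himself* is a reflexive; Principle A requires it to be bound within its binding domain — the clause headed by 'informed'.
— Bill: subject of the clause headed by 'informed'; c-commands the reflexive within its binding domain — allowed (Principle A).
— David: subject of the matrix clause; c-commands the reflexive but lies outside its binding domain — cannot bind it (Principle A).
— Paul's roommate: subject of the clause headed by 'warned'; does not c-command the reflexive — cannot bind it (Principle A).
— Rahul: possessor inside the second object DP of the clause headed by 'warned'; does not c-command the reflexive — cannot bind it (Principle A).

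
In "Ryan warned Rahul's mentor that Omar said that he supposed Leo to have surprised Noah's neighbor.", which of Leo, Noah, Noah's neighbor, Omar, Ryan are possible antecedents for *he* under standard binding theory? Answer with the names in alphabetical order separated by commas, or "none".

*he* is a pronoun; Principle B requires it to be free in its binding domain — the clause headed by 'supposed'.
— Leo: subject of the clause headed by 'surprised'; is c-commanded by the pronoun; coreference would bind this R-expression — blocked (Principle C).
— Noah: possessor inside the object DP of the clause headed by 'surprised'; is c-commanded by the pronoun; coreference would bind this R-expression — blocked (Principle C).
— Noah's neighbor: object of the clause headed by 'surprised'; is c-commanded by the pronoun; coreference would bind this R-expression — blocked (Principle C).
— Omar: subject of the clause headed by 'said'; c-commands the pronoun but lies outside its binding domain — allowed.
— Ryan: subject of the matrix clause; c-commands the pronoun but lies outside its binding domain — allowed.

Omar, Ryan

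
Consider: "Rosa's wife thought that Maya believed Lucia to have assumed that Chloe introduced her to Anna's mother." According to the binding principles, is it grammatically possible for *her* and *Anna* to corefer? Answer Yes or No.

*her* is a pronoun; Principle B requires it to be free in its binding domain — the clause headed by 'introduced'.
— Anna: possessor inside the second object DP of the clause headed by 'introduced'; is c-commanded by the pronoun; coreference would bind this R-expression — blocked (Principle C).

No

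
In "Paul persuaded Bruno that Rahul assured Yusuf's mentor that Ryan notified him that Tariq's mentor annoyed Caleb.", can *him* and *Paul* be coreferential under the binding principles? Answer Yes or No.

Yes

*Paul* is an R-expression; Principle C requires it to be free (not bound by any c-commanding expression).
— him: object of the clause headed by 'notified'; the pronoun does not c-command the R-expression — coreference allowed.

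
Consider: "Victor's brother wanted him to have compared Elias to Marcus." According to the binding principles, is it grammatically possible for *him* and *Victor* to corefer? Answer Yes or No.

*him* is a pronoun; Principle B requires it to be free in its binding domain — the matrix clause.
— Victor: possessor inside the subject DP of the matrix clause; does not c-command the pronoun — Principle B does not apply; allowed.

Yes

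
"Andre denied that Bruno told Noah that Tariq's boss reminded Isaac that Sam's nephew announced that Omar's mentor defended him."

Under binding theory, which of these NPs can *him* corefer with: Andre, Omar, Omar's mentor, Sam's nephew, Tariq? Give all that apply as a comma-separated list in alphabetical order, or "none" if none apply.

Andre, Omar, Sam's nephew, Tariq

*him* is a pronoun; Principle B requires it to be free in its binding domain — the clause headed by 'defended'.
— Andre: subject of the matrix clause; c-commands the pronoun but lies outside its binding domain — allowed.
— Omar: possessor inside the subject DP of the clause headed by 'defended'; does not c-command the pronoun — Principle B does not apply; allowed.
— Omar's mentor: subject of the clause headed by 'defended'; c-commands the pronoun within its binding domain — blocked (Principle B).
— Sam's nephew: subject of the clause headed by 'announced'; c-commands the pronoun but lies outside its binding domain — allowed.
— Tariq: possessor inside the subject DP of the clause headed by 'reminded'; does not c-command the pronoun — Principle B does not apply; allowed.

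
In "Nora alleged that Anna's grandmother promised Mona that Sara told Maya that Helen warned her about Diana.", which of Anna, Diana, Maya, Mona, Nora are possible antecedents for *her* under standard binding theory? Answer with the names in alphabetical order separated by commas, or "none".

*her* is a pronoun; Principle B requires it to be free in its binding domain — the clause headed by 'warned'.
— Anna: possessor inside the subject DP of the clause headed by 'promised'; does not c-command the pronoun — Principle B does not apply; allowed.
— Diana: second object of the clause headed by 'warned'; is c-commanded by the pronoun; coreference would bind this R-expression — blocked (Principle C).
— Maya: object of the clause headed by 'told'; c-commands the pronoun but lies outside its binding domain — allowed.
— Mona: object of the clause headed by 'promised'; c-commands the pronoun but lies outside its binding domain — allowed.
— Nora: subject of the matrix clause; c-commands the pronoun but lies outside its binding domain — allowed.

Anna, Maya, Mona, Nora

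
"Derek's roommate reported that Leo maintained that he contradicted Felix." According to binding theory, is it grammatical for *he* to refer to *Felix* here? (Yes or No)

No

*Felix* is an R-expression; Principle C requires it to be free (not bound by any c-commanding expression).
— he: subject of the clause headed by 'contradicted'; the pronoun c-commands the R-expression — coreference blocked (Principle C).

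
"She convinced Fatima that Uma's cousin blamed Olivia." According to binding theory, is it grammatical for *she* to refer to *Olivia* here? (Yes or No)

*Olivia* is an R-expression; Principle C requires it to be free (not bound by any c-commanding expression).
— she: subject of the matrix clause; the pronoun c-commands the R-expression — coreference blocked (Principle C).

No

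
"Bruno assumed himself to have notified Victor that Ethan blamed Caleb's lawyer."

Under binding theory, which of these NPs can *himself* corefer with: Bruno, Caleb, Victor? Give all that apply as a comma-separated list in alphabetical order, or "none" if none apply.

Bruno

*himself* is a reflexive; Principle A requires it to be bound within its binding domain — the matrix clause.
— Bruno: subject of the matrix clause; c-commands the reflexive within its binding domain — allowed (Principle A).
— Caleb: possessor inside the object DP of the clause headed by 'blamed'; does not c-command the reflexive — cannot bind it (Principle A).
— Victor: object of the clause headed by 'notified'; does not c-command the reflexive — cannot bind it (Principle A).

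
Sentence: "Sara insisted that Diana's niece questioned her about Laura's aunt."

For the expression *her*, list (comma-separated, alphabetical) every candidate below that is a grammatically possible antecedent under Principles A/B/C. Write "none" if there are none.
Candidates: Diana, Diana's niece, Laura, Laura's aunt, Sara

Diana, Sara

*her* is a pronoun; Principle B requires it to be free in its binding domain — the clause headed by 'questioned'.
— Diana: possessor inside the subject DP of the clause headed by 'questioned'; does not c-command the pronoun — Principle B does not apply; allowed.
— Diana's niece: subject of the clause headed by 'questioned'; c-commands the pronoun within its binding domain — blocked (Principle B).
— Laura: possessor inside the second object DP of the clause headed by 'questioned'; is c-commanded by the pronoun; coreference would bind this R-expression — blocked (Principle C).
— Laura's aunt: second object of the clause headed by 'questioned'; is c-commanded by the pronoun; coreference would bind this R-expression — blocked (Principle C).
— Sara: subject of the matrix clause; c-commands the pronoun but lies outside its binding domain — allowed.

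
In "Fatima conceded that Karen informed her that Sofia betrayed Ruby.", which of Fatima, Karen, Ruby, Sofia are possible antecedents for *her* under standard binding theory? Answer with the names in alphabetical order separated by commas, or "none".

*her* is a pronoun; Principle B requires it to be free in its binding domain — the clause headed by 'informed'.
— Fatima: subject of the matrix clause; c-commands the pronoun but lies outside its binding domain — allowed.
— Karen: subject of the clause headed by 'informed'; c-commands the pronoun within its binding domain — blocked (Principle B).
— Ruby: object of the clause headed by 'betrayed'; is c-commanded by the pronoun; coreference would bind this R-expression — blocked (Principle C).
— Sofia: subject of the clause headed by 'betrayed'; is c-commanded by the pronoun; coreference would bind this R-expression — blocked (Principle C).

Fatima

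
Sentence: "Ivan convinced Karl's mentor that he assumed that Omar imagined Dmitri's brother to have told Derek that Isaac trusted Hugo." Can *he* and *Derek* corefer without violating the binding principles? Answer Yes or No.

*Derek* is an R-expression; Principle C requires it to be free (not bound by any c-commanding expression).
— he: subject of the clause headed by 'assumed'; the pronoun c-commands the R-expression — coreference blocked (Principle C).

No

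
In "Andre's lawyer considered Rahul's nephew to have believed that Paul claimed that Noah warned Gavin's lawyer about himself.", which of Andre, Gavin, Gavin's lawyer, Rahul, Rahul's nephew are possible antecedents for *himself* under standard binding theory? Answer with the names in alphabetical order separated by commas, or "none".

*himself* is a reflexive; Principle A requires it to be bound within its binding domain — the clause headed by 'warned'.
— Andre: possessor inside the subject DP of the matrix clause; does not c-command the reflexive — cannot bind it (Principle A).
— Gavin: possessor inside the object DP of the clause headed by 'warned'; does not c-command the reflexive — cannot bind it (Principle A).
— Gavin's lawyer: object of the clause headed by 'warned'; c-commands the reflexive within its binding domain — allowed (Principle A).
— Rahul: possessor inside the subject DP of the clause headed by 'believed'; does not c-command the reflexive — cannot bind it (Principle A).
— Rahul's nephew: subject of the clause headed by 'believed'; c-commands the reflexive but lies outside its binding domain — cannot bind it (Principle A).

Gavin's lawyer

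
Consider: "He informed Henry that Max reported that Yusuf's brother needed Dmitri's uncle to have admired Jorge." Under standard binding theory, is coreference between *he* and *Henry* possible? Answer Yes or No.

*Henry* is an R-expression; Principle C requires it to be free (not bound by any c-commanding expression).
— he: subject of the matrix clause; the pronoun c-commands the R-expression — coreference blocked (Principle C).

No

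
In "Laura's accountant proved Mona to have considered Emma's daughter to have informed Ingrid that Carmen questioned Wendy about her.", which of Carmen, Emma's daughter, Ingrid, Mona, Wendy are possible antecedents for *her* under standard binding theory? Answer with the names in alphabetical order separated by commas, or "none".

*her* is a pronoun; Principle B requires it to be free in its binding domain — the clause headed by 'questioned'.
— Carmen: subject of the clause headed by 'questioned'; c-commands the pronoun within its binding domain — blocked (Principle B).
— Emma's daughter: subject of the clause headed by 'informed'; c-commands the pronoun but lies outside its binding domain — allowed.
— Ingrid: object of the clause headed by 'informed'; c-commands the pronoun but lies outside its binding domain — allowed.
— Mona: subject of the clause headed by 'considered'; c-commands the pronoun but lies outside its binding domain — allowed.
— Wendy: object of the clause headed by 'questioned'; c-commands the pronoun within its binding domain — blocked (Principle B).

Emma's daughter, Ingrid, Mona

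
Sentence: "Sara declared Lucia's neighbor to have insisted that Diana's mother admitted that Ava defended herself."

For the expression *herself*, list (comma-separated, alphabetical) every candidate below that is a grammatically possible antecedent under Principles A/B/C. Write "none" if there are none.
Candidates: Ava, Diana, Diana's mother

*herself* is a reflexive; Principle A requires it to be bound within its binding domain — the clause headed by 'defended'.
— Ava: subject of the clause headed by 'defended'; c-commands the reflexive within its binding domain — allowed (Principle A).
— Diana: possessor inside the subject DP of the clause headed by 'admitted'; does not c-command the reflexive — cannot bind it (Principle A).
— Diana's mother: subject of the clause headed by 'admitted'; c-commands the reflexive but lies outside its binding domain — cannot bind it (Principle A).

Ava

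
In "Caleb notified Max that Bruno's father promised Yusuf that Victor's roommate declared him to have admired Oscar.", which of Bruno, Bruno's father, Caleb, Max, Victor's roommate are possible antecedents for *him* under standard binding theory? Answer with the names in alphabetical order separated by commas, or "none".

Bruno, Bruno's father, Caleb, Max

*him* is a pronoun; Principle B requires it to be free in its binding domain — the clause headed by 'declared'.
— Bruno: possessor inside the subject DP of the clause headed by 'promised'; does not c-command the pronoun — Principle B does not apply; allowed.
— Bruno's father: subject of the clause headed by 'promised'; c-commands the pronoun but lies outside its binding domain — allowed.
— Caleb: subject of the matrix clause; c-commands the pronoun but lies outside its binding domain — allowed.
— Max: object of the matrix clause; c-commands the pronoun but lies outside its binding domain — allowed.
— Victor's roommate: subject of the clause headed by 'declared'; c-commands the pronoun within its binding domain — blocked (Principle B).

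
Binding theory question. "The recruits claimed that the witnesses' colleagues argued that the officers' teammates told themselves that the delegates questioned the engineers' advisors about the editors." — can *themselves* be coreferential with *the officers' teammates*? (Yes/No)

Yes

*themselves* is a reflexive; Principle A requires it to be bound within its binding domain — the clause headed by 'told'.
— the officers' teammates: subject of the clause headed by 'told'; c-commands the reflexive within its binding domain — allowed (Principle A).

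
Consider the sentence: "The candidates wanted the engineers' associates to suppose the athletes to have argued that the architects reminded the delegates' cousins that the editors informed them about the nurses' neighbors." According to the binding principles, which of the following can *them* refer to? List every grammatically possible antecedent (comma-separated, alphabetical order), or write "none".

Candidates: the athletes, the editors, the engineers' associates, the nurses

*them* is a pronoun; Principle B requires it to be free in its binding domain — the clause headed by 'informed'.
— the athletes: subject of the clause headed by 'argued'; c-commands the pronoun but lies outside its binding domain — allowed.
— the editors: subject of the clause headed by 'informed'; c-commands the pronoun within its binding domain — blocked (Principle B).
— the engineers' associates: subject of the clause headed by 'suppose'; c-commands the pronoun but lies outside its binding domain — allowed.
— the nurses: possessor inside the second object DP of the clause headed by 'informed'; is c-commanded by the pronoun; coreference would bind this R-expression — blocked (Principle C).

the athletes, the engineers' associates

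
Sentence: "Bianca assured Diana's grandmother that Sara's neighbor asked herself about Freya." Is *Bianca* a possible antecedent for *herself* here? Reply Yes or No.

*herself* is a reflexive; Principle A requires it to be bound within its binding domain — the clause headed by 'asked'.
— Bianca: subject of the matrix clause; c-commands the reflexive but lies outside its binding domain — cannot bind it (Principle A).

No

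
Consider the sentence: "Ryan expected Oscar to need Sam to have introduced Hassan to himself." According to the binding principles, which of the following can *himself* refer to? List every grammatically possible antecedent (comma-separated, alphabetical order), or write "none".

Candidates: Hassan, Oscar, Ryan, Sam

*himself* is a reflexive; Principle A requires it to be bound within its binding domain — the clause headed by 'introduced'.
— Hassan: object of the clause headed by 'introduced'; c-commands the reflexive within its binding domain — allowed (Principle A).
— Oscar: subject of the clause headed by 'need'; c-commands the reflexive but lies outside its binding domain — cannot bind it (Principle A).
— Ryan: subject of the matrix clause; c-commands the reflexive but lies outside its binding domain — cannot bind it (Principle A).
— Sam: subject of the clause headed by 'introduced'; c-commands the reflexive within its binding domain — allowed (Principle A).

Hassan, Sam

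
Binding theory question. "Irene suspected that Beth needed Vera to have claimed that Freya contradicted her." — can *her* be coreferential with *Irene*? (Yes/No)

Yes

*her* is a pronoun; Principle B requires it to be free in its binding domain — the clause headed by 'contradicted'.
— Irene: subject of the matrix clause; c-commands the pronoun but lies outside its binding domain — allowed.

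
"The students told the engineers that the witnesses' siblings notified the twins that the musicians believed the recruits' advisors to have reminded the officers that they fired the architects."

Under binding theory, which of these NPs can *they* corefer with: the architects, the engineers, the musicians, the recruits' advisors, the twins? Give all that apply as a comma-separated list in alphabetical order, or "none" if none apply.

the engineers, the musicians, the recruits' advisors, the twins

*they* is a pronoun; Principle B requires it to be free in its binding domain — the clause headed by 'fired'.
— the architects: object of the clause headed by 'fired'; is c-commanded by the pronoun; coreference would bind this R-expression — blocked (Principle C).
— the engineers: object of the matrix clause; c-commands the pronoun but lies outside its binding domain — allowed.
— the musicians: subject of the clause headed by 'believed'; c-commands the pronoun but lies outside its binding domain — allowed.
— the recruits' advisors: subject of the clause headed by 'reminded'; c-commands the pronoun but lies outside its binding domain — allowed.
— the twins: object of the clause headed by 'notified'; c-commands the pronoun but lies outside its binding domain — allowed.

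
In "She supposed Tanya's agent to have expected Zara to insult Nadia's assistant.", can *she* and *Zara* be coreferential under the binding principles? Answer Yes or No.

*Zara* is an R-expression; Principle C requires it to be free (not bound by any c-commanding expression).
— she: subject of the matrix clause; the pronoun c-commands the R-expression — coreference blocked (Principle C).

No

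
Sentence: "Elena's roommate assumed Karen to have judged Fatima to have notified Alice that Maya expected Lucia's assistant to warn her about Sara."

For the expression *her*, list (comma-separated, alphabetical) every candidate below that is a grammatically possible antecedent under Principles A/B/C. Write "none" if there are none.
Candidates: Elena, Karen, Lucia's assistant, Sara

*her* is a pronoun; Principle B requires it to be free in its binding domain — the clause headed by 'warn'.
— Elena: possessor inside the subject DP of the matrix clause; does not c-command the pronoun — Principle B does not apply; allowed.
— Karen: subject of the clause headed by 'judged'; c-commands the pronoun but lies outside its binding domain — allowed.
— Lucia's assistant: subject of the clause headed by 'warn'; c-commands the pronoun within its binding domain — blocked (Principle B).
— Sara: second object of the clause headed by 'warn'; is c-commanded by the pronoun; coreference would bind this R-expression — blocked (Principle C).

Elena, Karen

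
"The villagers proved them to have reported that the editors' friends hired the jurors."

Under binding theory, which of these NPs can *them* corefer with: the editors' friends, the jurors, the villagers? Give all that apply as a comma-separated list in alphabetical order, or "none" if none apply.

none

*them* is a pronoun; Principle B requires it to be free in its binding domain — the matrix clause.
— the editors' friends: subject of the clause headed by 'hired'; is c-commanded by the pronoun; coreference would bind this R-expression — blocked (Principle C).
— the jurors: object of the clause headed by 'hired'; is c-commanded by the pronoun; coreference would bind this R-expression — blocked (Principle C).
— the villagers: subject of the matrix clause; c-commands the pronoun within its binding domain — blocked (Principle B).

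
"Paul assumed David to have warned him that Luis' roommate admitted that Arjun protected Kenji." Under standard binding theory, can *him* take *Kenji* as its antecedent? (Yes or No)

No

*him* is a pronoun; Principle B requires it to be free in its binding domain — the clause headed by 'warned'.
— Kenji: object of the clause headed by 'protected'; is c-commanded by the pronoun; coreference would bind this R-expression — blocked (Principle C).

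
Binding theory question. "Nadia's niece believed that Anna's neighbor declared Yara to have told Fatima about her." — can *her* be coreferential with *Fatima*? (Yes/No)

*her* is a pronoun; Principle B requires it to be free in its binding domain — the clause headed by 'told'.
— Fatima: object of the clause headed by 'told'; c-commands the pronoun within its binding domain — blocked (Principle B).

No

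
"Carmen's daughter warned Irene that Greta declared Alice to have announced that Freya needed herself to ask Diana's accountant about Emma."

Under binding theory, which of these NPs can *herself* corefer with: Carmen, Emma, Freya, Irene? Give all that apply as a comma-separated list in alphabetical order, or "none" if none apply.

Freya

*herself* is a reflexive; Principle A requires it to be bound within its binding domain — the clause headed by 'needed'.
— Carmen: possessor inside the subject DP of the matrix clause; does not c-command the reflexive — cannot bind it (Principle A).
— Emma: second object of the clause headed by 'ask'; does not c-command the reflexive — cannot bind it (Principle A).
— Freya: subject of the clause headed by 'needed'; c-commands the reflexive within its binding domain — allowed (Principle A).
— Irene: object of the matrix clause; c-commands the reflexive but lies outside its binding domain — cannot bind it (Principle A).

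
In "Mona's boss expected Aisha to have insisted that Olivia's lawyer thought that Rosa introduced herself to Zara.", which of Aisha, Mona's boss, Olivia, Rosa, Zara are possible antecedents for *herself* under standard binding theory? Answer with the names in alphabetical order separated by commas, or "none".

Rosa

*herself* is a reflexive; Principle A requires it to be bound within its binding domain — the clause headed by 'introduced'.
— Aisha: subject of the clause headed by 'insisted'; c-commands the reflexive but lies outside its binding domain — cannot bind it (Principle A).
— Mona's boss: subject of the matrix clause; c-commands the reflexive but lies outside its binding domain — cannot bind it (Principle A).
— Olivia: possessor inside the subject DP of the clause headed by 'thought'; does not c-command the reflexive — cannot bind it (Principle A).
— Rosa: subject of the clause headed by 'introduced'; c-commands the reflexive within its binding domain — allowed (Principle A).
— Zara: second object of the clause headed by 'introduced'; does not c-command the reflexive — cannot bind it (Principle A).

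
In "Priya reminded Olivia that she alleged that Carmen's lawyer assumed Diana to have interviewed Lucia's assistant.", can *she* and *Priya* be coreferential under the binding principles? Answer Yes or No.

Yes

*Priya* is an R-expression; Principle C requires it to be free (not bound by any c-commanding expression).
— she: subject of the clause headed by 'alleged'; the pronoun does not c-command the R-expression — coreference allowed.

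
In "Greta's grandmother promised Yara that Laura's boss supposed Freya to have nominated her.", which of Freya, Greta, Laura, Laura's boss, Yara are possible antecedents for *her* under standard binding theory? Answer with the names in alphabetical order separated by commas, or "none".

*her* is a pronoun; Principle B requires it to be free in its binding domain — the clause headed by 'nominated'.
— Freya: subject of the clause headed by 'nominated'; c-commands the pronoun within its binding domain — blocked (Principle B).
— Greta: possessor inside the subject DP of the matrix clause; does not c-command the pronoun — Principle B does not apply; allowed.
— Laura: possessor inside the subject DP of the clause headed by 'supposed'; does not c-command the pronoun — Principle B does not apply; allowed.
— Laura's boss: subject of the clause headed by 'supposed'; c-commands the pronoun but lies outside its binding domain — allowed.
— Yara: object of the matrix clause; c-commands the pronoun but lies outside its binding domain — allowed.

Greta, Laura, Laura's boss, Yara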